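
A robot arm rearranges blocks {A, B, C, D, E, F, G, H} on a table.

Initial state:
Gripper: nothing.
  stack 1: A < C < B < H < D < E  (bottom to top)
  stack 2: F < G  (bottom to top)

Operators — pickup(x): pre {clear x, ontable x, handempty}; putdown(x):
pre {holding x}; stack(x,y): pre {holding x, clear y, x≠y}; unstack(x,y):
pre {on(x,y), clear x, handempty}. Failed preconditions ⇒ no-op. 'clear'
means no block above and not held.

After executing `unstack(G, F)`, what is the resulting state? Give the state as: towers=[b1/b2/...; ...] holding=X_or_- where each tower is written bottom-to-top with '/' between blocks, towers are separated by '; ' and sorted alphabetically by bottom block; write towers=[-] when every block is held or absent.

before: towers=[A/C/B/H/D/E; F/G] holding=-
pre[unstack(G, F)]: on(G,F) yes, clear(G) yes, handempty yes
all met → apply unstack(G, F)
after:  towers=[A/C/B/H/D/E; F] holding=G

towers=[A/C/B/H/D/E; F] holding=G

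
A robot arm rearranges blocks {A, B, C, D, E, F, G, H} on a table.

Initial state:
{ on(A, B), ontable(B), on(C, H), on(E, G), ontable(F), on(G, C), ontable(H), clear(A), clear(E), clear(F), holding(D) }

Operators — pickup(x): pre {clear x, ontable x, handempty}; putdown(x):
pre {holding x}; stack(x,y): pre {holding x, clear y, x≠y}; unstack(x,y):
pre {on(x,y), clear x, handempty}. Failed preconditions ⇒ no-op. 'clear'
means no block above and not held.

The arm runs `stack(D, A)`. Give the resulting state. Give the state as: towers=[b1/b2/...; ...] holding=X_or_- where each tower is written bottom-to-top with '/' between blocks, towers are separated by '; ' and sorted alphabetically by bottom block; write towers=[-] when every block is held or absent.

towers=[B/A/D; F; H/C/G/E] holding=-

before: towers=[B/A; F; H/C/G/E] holding=D
pre[stack(D, A)]: holding(D) ✓, clear(A) ✓, D≠A ✓
all met → apply stack(D, A)
after:  towers=[B/A/D; F; H/C/G/E] holding=-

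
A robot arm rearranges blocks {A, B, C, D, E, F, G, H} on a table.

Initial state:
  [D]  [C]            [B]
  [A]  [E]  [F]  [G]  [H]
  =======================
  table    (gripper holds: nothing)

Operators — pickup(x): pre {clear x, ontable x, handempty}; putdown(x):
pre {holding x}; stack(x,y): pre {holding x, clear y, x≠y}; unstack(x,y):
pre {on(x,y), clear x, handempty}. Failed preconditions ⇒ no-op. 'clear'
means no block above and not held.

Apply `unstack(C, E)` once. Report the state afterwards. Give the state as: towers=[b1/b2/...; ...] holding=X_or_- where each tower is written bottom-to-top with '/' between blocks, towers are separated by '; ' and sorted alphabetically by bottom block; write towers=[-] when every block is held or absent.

before: towers=[A/D; E/C; F; G; H/B] holding=-
pre[unstack(C, E)]: on(C,E) ✓, clear(C) ✓, handempty ✓
all met → apply unstack(C, E)
after:  towers=[A/D; E; F; G; H/B] holding=C

towers=[A/D; E; F; G; H/B] holding=C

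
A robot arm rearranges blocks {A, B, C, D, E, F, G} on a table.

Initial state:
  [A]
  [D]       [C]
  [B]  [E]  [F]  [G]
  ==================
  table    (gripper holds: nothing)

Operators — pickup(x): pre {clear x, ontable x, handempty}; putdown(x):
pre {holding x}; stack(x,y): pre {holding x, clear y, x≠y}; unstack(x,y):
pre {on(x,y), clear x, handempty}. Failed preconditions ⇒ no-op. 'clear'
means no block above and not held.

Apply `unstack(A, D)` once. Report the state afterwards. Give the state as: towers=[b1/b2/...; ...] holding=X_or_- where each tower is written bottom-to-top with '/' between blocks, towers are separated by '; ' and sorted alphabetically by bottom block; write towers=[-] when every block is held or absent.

before: towers=[B/D/A; E; F/C; G] holding=-
pre[unstack(A, D)]: on(A,D) ok, clear(A) ok, handempty ok
all met → apply unstack(A, D)
after:  towers=[B/D; E; F/C; G] holding=A

towers=[B/D; E; F/C; G] holding=A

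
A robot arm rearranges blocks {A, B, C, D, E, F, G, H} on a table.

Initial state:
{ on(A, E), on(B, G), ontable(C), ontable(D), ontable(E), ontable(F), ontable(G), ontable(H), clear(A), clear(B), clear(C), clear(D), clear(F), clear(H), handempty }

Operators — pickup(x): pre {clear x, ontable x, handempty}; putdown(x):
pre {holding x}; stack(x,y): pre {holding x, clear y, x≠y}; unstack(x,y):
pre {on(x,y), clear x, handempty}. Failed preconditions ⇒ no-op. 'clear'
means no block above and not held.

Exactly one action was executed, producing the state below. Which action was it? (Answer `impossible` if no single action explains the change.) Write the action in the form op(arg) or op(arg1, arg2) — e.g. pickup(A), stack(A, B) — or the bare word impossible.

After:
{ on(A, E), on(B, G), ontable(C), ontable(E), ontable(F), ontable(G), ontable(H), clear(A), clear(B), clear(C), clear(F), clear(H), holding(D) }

target: towers=[C; E/A; F; G/B; H] holding=D
     unstack(A, E) → towers=[C; D; E; F; G/B; H] holding=A
         pickup(H) → towers=[C; D; E/A; F; G/B] holding=H
     unstack(B, G) → towers=[C; D; E/A; F; G; H] holding=B
         pickup(F) → towers=[C; D; E/A; G/B; H] holding=F
         pickup(D) → towers=[C; E/A; F; G/B; H] holding=D  ← match
         pickup(C) → towers=[D; E/A; F; G/B; H] holding=C

pickup(D)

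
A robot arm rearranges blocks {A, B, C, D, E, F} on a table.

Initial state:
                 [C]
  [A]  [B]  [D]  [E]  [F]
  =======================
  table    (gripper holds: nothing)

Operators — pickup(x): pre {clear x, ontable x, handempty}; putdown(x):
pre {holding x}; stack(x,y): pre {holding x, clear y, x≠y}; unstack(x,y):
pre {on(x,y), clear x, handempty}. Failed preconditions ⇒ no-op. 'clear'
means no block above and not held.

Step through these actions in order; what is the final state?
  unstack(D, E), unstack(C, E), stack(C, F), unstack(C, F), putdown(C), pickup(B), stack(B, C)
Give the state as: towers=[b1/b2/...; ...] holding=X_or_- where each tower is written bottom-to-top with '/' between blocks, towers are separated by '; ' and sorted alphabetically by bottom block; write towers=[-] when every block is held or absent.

towers=[A; C/B; D; E; F] holding=-

step 1 (unstack(D, E)) [no-op]: towers=[A; B; D; E/C; F] holding=-
step 2 (unstack(C, E)): towers=[A; B; D; E; F] holding=C
step 3 (stack(C, F)): towers=[A; B; D; E; F/C] holding=-
step 4 (unstack(C, F)): towers=[A; B; D; E; F] holding=C
step 5 (putdown(C)): towers=[A; B; C; D; E; F] holding=-
step 6 (pickup(B)): towers=[A; C; D; E; F] holding=B
step 7 (stack(B, C)): towers=[A; C/B; D; E; F] holding=-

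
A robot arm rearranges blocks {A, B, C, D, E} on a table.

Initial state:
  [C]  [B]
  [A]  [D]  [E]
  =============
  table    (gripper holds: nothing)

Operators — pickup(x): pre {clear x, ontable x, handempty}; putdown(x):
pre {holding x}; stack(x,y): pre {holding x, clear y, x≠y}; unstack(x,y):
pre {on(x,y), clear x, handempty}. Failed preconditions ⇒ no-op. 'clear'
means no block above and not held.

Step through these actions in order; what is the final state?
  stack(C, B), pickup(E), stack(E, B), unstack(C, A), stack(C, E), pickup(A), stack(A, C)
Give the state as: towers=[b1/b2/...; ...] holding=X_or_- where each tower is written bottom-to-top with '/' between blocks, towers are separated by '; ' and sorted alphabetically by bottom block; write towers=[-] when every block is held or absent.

step 1 (stack(C, B)) [no-op]: towers=[A/C; D/B; E] holding=-
step 2 (pickup(E)): towers=[A/C; D/B] holding=E
step 3 (stack(E, B)): towers=[A/C; D/B/E] holding=-
step 4 (unstack(C, A)): towers=[A; D/B/E] holding=C
step 5 (stack(C, E)): towers=[A; D/B/E/C] holding=-
step 6 (pickup(A)): towers=[D/B/E/C] holding=A
step 7 (stack(A, C)): towers=[D/B/E/C/A] holding=-

towers=[D/B/E/C/A] holding=-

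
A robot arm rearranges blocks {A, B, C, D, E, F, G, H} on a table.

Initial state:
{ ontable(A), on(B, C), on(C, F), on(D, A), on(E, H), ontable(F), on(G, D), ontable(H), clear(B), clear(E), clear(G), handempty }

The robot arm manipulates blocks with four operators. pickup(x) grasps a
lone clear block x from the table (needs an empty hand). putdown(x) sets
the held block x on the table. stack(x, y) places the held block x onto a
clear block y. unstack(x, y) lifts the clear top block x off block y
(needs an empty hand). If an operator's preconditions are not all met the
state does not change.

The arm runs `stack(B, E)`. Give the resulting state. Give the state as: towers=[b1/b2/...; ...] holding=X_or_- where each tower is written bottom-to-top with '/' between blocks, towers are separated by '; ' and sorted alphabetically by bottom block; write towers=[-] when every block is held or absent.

before: towers=[A/D/G; F/C/B; H/E] holding=-
pre[stack(B, E)]: holding(B) ✗, clear(E) ✓, B≠E ✓
holding(B) unmet → stack(B, E) is a no-op
after:  towers=[A/D/G; F/C/B; H/E] holding=-

towers=[A/D/G; F/C/B; H/E] holding=-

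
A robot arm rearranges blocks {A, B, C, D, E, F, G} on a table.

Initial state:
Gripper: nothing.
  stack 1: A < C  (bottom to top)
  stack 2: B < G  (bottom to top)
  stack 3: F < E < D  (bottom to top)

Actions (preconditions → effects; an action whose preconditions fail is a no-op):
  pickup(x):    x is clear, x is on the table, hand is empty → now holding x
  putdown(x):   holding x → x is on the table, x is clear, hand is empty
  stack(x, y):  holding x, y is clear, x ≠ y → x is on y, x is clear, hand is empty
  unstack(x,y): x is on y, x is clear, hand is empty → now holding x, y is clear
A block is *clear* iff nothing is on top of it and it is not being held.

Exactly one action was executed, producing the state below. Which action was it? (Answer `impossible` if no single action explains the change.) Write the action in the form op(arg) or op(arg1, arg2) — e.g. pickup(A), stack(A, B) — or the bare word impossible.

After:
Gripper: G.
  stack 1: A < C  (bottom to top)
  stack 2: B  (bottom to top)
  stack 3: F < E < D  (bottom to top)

target: towers=[A/C; B; F/E/D] holding=G
     unstack(G, B) → towers=[A/C; B; F/E/D] holding=G  ← match
     unstack(D, E) → towers=[A/C; B/G; F/E] holding=D
     unstack(C, A) → towers=[A; B/G; F/E/D] holding=C

unstack(G, B)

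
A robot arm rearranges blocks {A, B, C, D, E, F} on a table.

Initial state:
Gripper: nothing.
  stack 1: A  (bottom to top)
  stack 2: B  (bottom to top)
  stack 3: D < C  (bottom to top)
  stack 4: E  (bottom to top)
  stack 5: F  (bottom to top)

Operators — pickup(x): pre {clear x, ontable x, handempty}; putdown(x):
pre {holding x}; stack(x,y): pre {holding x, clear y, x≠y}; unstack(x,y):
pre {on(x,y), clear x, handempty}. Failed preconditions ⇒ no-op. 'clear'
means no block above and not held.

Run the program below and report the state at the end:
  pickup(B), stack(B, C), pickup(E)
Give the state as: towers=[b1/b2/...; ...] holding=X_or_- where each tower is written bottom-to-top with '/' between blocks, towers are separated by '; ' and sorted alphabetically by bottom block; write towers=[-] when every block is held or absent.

step 1 (pickup(B)): towers=[A; D/C; E; F] holding=B
step 2 (stack(B, C)): towers=[A; D/C/B; E; F] holding=-
step 3 (pickup(E)): towers=[A; D/C/B; F] holding=E

towers=[A; D/C/B; F] holding=E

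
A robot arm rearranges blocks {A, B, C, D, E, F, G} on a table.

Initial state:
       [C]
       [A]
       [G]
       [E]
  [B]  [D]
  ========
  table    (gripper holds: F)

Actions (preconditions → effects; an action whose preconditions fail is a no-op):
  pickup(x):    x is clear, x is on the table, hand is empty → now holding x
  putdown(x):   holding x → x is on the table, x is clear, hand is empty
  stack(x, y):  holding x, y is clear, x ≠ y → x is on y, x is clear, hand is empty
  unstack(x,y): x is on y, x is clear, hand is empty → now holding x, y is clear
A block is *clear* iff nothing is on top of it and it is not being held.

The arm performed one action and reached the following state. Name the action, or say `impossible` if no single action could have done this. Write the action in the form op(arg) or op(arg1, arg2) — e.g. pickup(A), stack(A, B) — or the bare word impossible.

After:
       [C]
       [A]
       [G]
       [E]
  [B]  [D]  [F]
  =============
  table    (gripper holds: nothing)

putdown(F)

target: towers=[B; D/E/G/A/C; F] holding=-
        putdown(F) → towers=[B; D/E/G/A/C; F] holding=-  ← match
       stack(F, B) → towers=[B/F; D/E/G/A/C] holding=-
       stack(F, C) → towers=[B; D/E/G/A/C/F] holding=-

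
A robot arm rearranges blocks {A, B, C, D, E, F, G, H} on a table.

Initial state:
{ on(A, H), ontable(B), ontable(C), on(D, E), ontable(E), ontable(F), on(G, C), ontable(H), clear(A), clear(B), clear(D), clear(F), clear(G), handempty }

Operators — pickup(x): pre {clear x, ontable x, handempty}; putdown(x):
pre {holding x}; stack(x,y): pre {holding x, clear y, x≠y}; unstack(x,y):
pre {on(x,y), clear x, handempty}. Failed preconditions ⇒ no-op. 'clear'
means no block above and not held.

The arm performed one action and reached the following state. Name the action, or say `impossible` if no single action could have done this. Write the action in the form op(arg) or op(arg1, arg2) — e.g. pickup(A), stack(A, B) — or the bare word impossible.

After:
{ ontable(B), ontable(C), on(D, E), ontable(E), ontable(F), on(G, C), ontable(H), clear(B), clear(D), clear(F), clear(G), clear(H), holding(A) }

unstack(A, H)

target: towers=[B; C/G; E/D; F; H] holding=A
     unstack(G, C) → towers=[B; C; E/D; F; H/A] holding=G
     unstack(A, H) → towers=[B; C/G; E/D; F; H] holding=A  ← match
         pickup(B) → towers=[C/G; E/D; F; H/A] holding=B
         pickup(F) → towers=[B; C/G; E/D; H/A] holding=F
     unstack(D, E) → towers=[B; C/G; E; F; H/A] holding=D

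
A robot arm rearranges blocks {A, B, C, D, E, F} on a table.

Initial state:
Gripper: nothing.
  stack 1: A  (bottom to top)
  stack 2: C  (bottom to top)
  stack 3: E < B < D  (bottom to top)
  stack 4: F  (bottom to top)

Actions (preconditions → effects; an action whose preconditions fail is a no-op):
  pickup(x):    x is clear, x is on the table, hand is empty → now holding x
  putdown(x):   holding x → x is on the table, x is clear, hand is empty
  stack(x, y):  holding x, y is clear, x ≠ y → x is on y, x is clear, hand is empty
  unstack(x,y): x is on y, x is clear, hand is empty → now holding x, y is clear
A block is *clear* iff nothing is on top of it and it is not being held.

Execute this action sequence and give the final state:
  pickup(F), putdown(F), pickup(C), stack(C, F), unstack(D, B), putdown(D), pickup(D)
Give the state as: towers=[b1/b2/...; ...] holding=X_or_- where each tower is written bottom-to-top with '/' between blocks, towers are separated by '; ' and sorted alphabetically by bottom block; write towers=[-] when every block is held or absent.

step 1 (pickup(F)): towers=[A; C; E/B/D] holding=F
step 2 (putdown(F)): towers=[A; C; E/B/D; F] holding=-
step 3 (pickup(C)): towers=[A; E/B/D; F] holding=C
step 4 (stack(C, F)): towers=[A; E/B/D; F/C] holding=-
step 5 (unstack(D, B)): towers=[A; E/B; F/C] holding=D
step 6 (putdown(D)): towers=[A; D; E/B; F/C] holding=-
step 7 (pickup(D)): towers=[A; E/B; F/C] holding=D

towers=[A; E/B; F/C] holding=D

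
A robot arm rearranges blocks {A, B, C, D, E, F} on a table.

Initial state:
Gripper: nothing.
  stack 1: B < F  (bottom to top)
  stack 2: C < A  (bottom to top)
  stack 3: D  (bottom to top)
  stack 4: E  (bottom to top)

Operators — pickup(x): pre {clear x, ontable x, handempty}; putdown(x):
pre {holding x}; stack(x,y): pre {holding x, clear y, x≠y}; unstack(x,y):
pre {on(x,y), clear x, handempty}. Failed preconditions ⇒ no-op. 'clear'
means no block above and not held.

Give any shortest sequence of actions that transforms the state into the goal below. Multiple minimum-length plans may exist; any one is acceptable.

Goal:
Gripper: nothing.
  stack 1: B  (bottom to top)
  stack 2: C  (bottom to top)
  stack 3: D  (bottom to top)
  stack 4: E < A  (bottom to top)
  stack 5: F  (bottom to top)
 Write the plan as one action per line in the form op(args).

step 1 (unstack(F, B)): towers=[B; C/A; D; E] holding=F
step 2 (putdown(F)): towers=[B; C/A; D; E; F] holding=-
step 3 (unstack(A, C)): towers=[B; C; D; E; F] holding=A
step 4 (stack(A, E)): towers=[B; C; D; E/A; F] holding=-
goal check: towers=[B; C; D; E/A; F] holding=- — reached (length 4, optimal by BFS)

unstack(F, B)
putdown(F)
unstack(A, C)
stack(A, E)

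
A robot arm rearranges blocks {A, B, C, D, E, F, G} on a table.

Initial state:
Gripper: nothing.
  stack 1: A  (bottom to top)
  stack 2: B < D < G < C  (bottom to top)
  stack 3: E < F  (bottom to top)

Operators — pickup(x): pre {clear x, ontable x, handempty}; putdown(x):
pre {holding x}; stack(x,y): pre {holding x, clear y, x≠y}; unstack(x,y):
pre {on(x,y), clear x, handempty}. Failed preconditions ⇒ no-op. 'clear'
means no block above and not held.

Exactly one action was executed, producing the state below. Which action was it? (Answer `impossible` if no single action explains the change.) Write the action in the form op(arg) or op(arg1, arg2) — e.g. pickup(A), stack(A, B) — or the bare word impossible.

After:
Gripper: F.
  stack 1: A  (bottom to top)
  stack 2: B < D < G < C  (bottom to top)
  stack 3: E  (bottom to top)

unstack(F, E)

target: towers=[A; B/D/G/C; E] holding=F
     unstack(F, E) → towers=[A; B/D/G/C; E] holding=F  ← match
         pickup(A) → towers=[B/D/G/C; E/F] holding=A
     unstack(C, G) → towers=[A; B/D/G; E/F] holding=C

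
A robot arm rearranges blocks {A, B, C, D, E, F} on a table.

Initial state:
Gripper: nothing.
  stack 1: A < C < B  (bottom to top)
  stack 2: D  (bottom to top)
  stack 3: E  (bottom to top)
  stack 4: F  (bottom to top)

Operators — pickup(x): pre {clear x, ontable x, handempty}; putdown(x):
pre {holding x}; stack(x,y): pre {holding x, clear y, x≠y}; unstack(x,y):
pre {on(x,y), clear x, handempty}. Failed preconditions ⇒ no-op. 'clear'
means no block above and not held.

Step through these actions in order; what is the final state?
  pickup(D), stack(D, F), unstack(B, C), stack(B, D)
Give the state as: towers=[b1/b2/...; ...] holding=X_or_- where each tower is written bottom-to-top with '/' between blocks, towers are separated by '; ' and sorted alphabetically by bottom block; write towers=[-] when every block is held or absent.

step 1 (pickup(D)): towers=[A/C/B; E; F] holding=D
step 2 (stack(D, F)): towers=[A/C/B; E; F/D] holding=-
step 3 (unstack(B, C)): towers=[A/C; E; F/D] holding=B
step 4 (stack(B, D)): towers=[A/C; E; F/D/B] holding=-

towers=[A/C; E; F/D/B] holding=-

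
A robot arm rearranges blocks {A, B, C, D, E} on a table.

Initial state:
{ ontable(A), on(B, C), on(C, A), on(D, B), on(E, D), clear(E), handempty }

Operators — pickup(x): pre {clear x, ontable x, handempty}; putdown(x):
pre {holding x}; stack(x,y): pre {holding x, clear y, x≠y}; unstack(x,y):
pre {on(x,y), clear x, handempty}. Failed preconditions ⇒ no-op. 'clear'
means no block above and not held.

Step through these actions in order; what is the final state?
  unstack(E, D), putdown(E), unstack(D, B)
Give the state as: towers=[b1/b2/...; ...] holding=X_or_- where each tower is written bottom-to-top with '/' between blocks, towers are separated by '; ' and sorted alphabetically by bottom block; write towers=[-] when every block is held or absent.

step 1 (unstack(E, D)): towers=[A/C/B/D] holding=E
step 2 (putdown(E)): towers=[A/C/B/D; E] holding=-
step 3 (unstack(D, B)): towers=[A/C/B; E] holding=D

towers=[A/C/B; E] holding=D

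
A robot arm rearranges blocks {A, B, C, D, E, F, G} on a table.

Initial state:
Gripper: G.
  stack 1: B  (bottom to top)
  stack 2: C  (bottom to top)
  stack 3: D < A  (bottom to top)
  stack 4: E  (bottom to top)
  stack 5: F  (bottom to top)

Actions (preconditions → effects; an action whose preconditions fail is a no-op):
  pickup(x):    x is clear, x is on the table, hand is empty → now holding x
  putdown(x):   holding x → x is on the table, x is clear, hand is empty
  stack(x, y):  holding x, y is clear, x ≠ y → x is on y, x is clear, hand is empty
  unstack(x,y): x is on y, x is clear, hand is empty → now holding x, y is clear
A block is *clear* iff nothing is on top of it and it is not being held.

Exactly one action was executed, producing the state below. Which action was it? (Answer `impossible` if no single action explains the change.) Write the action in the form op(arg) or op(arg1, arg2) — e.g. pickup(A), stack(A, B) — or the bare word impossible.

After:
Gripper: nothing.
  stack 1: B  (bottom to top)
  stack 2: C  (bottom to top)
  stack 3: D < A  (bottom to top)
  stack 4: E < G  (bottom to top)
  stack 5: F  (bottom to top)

stack(G, E)

target: towers=[B; C; D/A; E/G; F] holding=-
        putdown(G) → towers=[B; C; D/A; E; F; G] holding=-
       stack(G, B) → towers=[B/G; C; D/A; E; F] holding=-
       stack(G, F) → towers=[B; C; D/A; E; F/G] holding=-
       stack(G, A) → towers=[B; C; D/A/G; E; F] holding=-
       stack(G, E) → towers=[B; C; D/A; E/G; F] holding=-  ← match
       stack(G, C) → towers=[B; C/G; D/A; E; F] holding=-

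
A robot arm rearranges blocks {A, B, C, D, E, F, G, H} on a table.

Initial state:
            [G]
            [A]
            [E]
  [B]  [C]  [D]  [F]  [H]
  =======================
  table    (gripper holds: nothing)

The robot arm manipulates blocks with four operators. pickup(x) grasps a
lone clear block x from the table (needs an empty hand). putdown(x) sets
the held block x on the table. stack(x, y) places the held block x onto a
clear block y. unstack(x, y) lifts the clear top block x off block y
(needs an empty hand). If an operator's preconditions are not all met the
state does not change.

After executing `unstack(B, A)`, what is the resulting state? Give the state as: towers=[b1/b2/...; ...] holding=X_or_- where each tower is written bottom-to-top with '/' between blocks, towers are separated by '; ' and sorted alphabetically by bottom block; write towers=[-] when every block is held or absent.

towers=[B; C; D/E/A/G; F; H] holding=-

before: towers=[B; C; D/E/A/G; F; H] holding=-
pre[unstack(B, A)]: on(B,A) ✗, clear(B) ✓, handempty ✓
on(B,A) unmet → unstack(B, A) is a no-op
after:  towers=[B; C; D/E/A/G; F; H] holding=-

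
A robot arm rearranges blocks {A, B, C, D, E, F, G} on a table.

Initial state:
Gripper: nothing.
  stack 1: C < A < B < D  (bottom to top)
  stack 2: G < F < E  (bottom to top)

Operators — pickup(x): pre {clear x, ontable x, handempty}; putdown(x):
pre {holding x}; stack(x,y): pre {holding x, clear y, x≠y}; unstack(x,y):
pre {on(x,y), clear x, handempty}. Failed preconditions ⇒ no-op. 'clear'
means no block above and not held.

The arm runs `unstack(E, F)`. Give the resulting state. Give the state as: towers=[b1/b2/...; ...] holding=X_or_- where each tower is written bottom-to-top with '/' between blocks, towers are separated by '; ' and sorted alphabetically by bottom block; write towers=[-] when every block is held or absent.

towers=[C/A/B/D; G/F] holding=E

before: towers=[C/A/B/D; G/F/E] holding=-
pre[unstack(E, F)]: on(E,F) yes, clear(E) yes, handempty yes
all met → apply unstack(E, F)
after:  towers=[C/A/B/D; G/F] holding=E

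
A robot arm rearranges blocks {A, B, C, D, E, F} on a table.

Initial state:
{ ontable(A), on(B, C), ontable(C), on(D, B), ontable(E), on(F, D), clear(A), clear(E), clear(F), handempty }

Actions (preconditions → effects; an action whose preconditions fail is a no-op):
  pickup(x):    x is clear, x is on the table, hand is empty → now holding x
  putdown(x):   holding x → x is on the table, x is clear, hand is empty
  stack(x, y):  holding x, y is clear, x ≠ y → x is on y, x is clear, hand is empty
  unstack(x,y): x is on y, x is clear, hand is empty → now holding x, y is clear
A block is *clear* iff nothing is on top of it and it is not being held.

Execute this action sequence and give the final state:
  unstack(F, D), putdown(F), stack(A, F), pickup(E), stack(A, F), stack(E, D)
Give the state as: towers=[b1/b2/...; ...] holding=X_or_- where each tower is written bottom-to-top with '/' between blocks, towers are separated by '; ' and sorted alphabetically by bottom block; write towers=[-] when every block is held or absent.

towers=[A; C/B/D/E; F] holding=-

step 1 (unstack(F, D)): towers=[A; C/B/D; E] holding=F
step 2 (putdown(F)): towers=[A; C/B/D; E; F] holding=-
step 3 (stack(A, F)) [no-op]: towers=[A; C/B/D; E; F] holding=-
step 4 (pickup(E)): towers=[A; C/B/D; F] holding=E
step 5 (stack(A, F)) [no-op]: towers=[A; C/B/D; F] holding=E
step 6 (stack(E, D)): towers=[A; C/B/D/E; F] holding=-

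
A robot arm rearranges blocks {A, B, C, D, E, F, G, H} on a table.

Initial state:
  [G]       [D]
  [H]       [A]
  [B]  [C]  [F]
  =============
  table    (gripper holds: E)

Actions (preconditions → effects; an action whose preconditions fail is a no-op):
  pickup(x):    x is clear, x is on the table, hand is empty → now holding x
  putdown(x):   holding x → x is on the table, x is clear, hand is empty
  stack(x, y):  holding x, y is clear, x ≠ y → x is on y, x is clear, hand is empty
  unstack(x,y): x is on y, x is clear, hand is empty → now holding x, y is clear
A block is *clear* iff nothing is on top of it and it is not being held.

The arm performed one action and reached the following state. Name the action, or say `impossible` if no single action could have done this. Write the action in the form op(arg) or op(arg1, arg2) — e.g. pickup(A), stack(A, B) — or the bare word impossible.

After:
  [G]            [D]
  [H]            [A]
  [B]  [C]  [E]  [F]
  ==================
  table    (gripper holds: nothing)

target: towers=[B/H/G; C; E; F/A/D] holding=-
        putdown(E) → towers=[B/H/G; C; E; F/A/D] holding=-  ← match
       stack(E, G) → towers=[B/H/G/E; C; F/A/D] holding=-
       stack(E, D) → towers=[B/H/G; C; F/A/D/E] holding=-
       stack(E, C) → towers=[B/H/G; C/E; F/A/D] holding=-

putdown(E)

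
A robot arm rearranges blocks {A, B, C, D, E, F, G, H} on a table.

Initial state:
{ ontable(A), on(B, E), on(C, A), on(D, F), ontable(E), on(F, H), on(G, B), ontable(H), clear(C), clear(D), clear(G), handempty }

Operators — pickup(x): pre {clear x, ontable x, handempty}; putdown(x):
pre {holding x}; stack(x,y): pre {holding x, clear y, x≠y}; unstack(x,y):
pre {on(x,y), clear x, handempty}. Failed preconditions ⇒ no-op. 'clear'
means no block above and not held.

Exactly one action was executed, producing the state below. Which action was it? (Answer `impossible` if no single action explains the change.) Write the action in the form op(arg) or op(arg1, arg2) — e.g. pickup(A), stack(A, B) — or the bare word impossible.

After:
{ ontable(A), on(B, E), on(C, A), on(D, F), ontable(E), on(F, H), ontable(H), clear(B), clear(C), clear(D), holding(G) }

target: towers=[A/C; E/B; H/F/D] holding=G
     unstack(G, B) → towers=[A/C; E/B; H/F/D] holding=G  ← match
     unstack(D, F) → towers=[A/C; E/B/G; H/F] holding=D
     unstack(C, A) → towers=[A; E/B/G; H/F/D] holding=C

unstack(G, B)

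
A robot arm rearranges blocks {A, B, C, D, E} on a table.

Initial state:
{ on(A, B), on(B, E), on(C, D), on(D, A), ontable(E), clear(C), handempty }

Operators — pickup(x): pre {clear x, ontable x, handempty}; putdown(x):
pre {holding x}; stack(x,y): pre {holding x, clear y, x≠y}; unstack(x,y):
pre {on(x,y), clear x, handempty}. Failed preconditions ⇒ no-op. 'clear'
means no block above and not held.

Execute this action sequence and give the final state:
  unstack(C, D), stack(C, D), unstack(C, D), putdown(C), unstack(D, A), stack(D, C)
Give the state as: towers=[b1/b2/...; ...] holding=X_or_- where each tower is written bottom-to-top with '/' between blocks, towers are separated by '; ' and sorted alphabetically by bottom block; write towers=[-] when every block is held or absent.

step 1 (unstack(C, D)): towers=[E/B/A/D] holding=C
step 2 (stack(C, D)): towers=[E/B/A/D/C] holding=-
step 3 (unstack(C, D)): towers=[E/B/A/D] holding=C
step 4 (putdown(C)): towers=[C; E/B/A/D] holding=-
step 5 (unstack(D, A)): towers=[C; E/B/A] holding=D
step 6 (stack(D, C)): towers=[C/D; E/B/A] holding=-

towers=[C/D; E/B/A] holding=-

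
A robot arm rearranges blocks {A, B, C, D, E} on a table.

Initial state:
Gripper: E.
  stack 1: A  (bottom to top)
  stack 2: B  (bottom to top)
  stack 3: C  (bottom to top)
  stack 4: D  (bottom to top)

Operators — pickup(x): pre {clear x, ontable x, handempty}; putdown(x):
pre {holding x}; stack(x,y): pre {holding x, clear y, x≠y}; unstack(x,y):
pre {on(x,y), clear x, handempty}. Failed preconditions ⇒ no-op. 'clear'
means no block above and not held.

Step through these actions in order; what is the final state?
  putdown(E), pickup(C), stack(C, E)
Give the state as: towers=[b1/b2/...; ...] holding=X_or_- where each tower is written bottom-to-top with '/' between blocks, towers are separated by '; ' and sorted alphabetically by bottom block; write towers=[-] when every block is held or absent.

towers=[A; B; D; E/C] holding=-

step 1 (putdown(E)): towers=[A; B; C; D; E] holding=-
step 2 (pickup(C)): towers=[A; B; D; E] holding=C
step 3 (stack(C, E)): towers=[A; B; D; E/C] holding=-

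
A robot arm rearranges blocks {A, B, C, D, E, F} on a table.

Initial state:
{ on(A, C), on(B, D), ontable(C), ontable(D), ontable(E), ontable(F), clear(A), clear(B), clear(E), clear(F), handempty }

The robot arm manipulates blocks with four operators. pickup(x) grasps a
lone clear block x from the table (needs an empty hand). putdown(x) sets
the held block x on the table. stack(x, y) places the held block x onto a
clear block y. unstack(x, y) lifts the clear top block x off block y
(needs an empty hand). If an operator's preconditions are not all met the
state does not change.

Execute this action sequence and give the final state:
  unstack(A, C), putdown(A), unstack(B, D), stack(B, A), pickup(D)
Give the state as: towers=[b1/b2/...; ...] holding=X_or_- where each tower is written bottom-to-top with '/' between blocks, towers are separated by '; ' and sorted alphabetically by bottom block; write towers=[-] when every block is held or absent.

step 1 (unstack(A, C)): towers=[C; D/B; E; F] holding=A
step 2 (putdown(A)): towers=[A; C; D/B; E; F] holding=-
step 3 (unstack(B, D)): towers=[A; C; D; E; F] holding=B
step 4 (stack(B, A)): towers=[A/B; C; D; E; F] holding=-
step 5 (pickup(D)): towers=[A/B; C; E; F] holding=D

towers=[A/B; C; E; F] holding=D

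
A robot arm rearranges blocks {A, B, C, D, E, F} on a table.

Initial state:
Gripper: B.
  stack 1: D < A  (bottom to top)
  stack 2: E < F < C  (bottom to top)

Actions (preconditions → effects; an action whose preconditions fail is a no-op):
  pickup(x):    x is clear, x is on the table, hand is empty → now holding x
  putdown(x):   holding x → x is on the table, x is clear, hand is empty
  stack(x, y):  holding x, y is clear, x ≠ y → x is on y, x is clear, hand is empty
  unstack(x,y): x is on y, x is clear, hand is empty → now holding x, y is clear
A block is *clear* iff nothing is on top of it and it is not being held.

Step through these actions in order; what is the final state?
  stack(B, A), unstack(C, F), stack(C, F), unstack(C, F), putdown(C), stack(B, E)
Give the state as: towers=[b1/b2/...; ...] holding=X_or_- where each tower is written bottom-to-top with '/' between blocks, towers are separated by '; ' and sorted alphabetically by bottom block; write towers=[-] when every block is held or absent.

step 1 (stack(B, A)): towers=[D/A/B; E/F/C] holding=-
step 2 (unstack(C, F)): towers=[D/A/B; E/F] holding=C
step 3 (stack(C, F)): towers=[D/A/B; E/F/C] holding=-
step 4 (unstack(C, F)): towers=[D/A/B; E/F] holding=C
step 5 (putdown(C)): towers=[C; D/A/B; E/F] holding=-
step 6 (stack(B, E)) [no-op]: towers=[C; D/A/B; E/F] holding=-

towers=[C; D/A/B; E/F] holding=-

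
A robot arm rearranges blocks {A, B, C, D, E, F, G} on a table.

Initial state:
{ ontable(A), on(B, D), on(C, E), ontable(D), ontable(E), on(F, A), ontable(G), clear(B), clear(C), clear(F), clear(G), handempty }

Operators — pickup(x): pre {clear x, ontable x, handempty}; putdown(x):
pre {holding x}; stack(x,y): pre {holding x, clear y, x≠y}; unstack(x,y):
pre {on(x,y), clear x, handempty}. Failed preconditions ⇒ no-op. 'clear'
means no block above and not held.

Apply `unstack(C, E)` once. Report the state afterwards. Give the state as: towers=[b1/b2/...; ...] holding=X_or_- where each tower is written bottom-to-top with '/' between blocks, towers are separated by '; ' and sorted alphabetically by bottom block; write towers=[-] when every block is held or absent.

towers=[A/F; D/B; E; G] holding=C

before: towers=[A/F; D/B; E/C; G] holding=-
pre[unstack(C, E)]: on(C,E) ✓, clear(C) ✓, handempty ✓
all met → apply unstack(C, E)
after:  towers=[A/F; D/B; E; G] holding=C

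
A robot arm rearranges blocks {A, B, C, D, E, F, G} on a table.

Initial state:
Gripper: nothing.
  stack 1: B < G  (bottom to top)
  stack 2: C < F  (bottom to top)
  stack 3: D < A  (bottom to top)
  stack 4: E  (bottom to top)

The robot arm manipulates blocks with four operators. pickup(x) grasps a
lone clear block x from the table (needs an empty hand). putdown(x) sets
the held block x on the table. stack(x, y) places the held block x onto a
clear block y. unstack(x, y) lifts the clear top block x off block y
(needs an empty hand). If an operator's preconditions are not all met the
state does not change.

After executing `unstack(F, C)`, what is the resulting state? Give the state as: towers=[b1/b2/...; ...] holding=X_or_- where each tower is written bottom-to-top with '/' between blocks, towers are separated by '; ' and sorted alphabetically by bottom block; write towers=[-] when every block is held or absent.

towers=[B/G; C; D/A; E] holding=F

before: towers=[B/G; C/F; D/A; E] holding=-
pre[unstack(F, C)]: on(F,C) ok, clear(F) ok, handempty ok
all met → apply unstack(F, C)
after:  towers=[B/G; C; D/A; E] holding=F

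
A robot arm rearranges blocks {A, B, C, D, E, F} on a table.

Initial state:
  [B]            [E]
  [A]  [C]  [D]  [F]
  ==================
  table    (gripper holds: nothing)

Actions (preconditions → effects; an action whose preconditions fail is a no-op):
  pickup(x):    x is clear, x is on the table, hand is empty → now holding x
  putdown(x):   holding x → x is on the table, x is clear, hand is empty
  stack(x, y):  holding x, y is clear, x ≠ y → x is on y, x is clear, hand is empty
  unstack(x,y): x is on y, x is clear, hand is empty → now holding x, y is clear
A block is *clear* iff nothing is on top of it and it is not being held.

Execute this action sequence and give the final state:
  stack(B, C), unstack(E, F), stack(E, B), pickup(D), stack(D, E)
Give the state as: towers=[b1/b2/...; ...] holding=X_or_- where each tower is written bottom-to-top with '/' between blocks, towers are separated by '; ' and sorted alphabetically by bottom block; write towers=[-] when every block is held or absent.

step 1 (stack(B, C)) [no-op]: towers=[A/B; C; D; F/E] holding=-
step 2 (unstack(E, F)): towers=[A/B; C; D; F] holding=E
step 3 (stack(E, B)): towers=[A/B/E; C; D; F] holding=-
step 4 (pickup(D)): towers=[A/B/E; C; F] holding=D
step 5 (stack(D, E)): towers=[A/B/E/D; C; F] holding=-

towers=[A/B/E/D; C; F] holding=-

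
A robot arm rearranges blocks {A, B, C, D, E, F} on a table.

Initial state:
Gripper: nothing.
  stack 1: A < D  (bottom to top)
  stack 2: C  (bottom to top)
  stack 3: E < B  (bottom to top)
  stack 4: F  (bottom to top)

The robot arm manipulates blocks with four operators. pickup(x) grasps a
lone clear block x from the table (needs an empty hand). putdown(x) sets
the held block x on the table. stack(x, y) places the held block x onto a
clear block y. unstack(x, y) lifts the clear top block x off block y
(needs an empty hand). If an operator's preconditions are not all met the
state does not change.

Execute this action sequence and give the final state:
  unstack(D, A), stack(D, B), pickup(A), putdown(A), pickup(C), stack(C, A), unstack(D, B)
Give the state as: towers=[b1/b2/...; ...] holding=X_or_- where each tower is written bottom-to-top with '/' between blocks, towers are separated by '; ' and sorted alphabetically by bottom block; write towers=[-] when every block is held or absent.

towers=[A/C; E/B; F] holding=D

step 1 (unstack(D, A)): towers=[A; C; E/B; F] holding=D
step 2 (stack(D, B)): towers=[A; C; E/B/D; F] holding=-
step 3 (pickup(A)): towers=[C; E/B/D; F] holding=A
step 4 (putdown(A)): towers=[A; C; E/B/D; F] holding=-
step 5 (pickup(C)): towers=[A; E/B/D; F] holding=C
step 6 (stack(C, A)): towers=[A/C; E/B/D; F] holding=-
step 7 (unstack(D, B)): towers=[A/C; E/B; F] holding=D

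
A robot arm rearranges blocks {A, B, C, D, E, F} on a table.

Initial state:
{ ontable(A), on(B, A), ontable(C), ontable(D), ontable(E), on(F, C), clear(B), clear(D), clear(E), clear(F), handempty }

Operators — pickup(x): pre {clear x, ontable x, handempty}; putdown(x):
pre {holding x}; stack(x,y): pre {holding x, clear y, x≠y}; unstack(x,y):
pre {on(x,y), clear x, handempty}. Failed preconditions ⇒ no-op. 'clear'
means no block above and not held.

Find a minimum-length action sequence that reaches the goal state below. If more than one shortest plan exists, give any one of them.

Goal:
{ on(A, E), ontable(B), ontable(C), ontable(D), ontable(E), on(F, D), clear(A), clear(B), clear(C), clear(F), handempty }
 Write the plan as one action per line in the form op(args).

step 1 (unstack(B, A)): towers=[A; C/F; D; E] holding=B
step 2 (putdown(B)): towers=[A; B; C/F; D; E] holding=-
step 3 (unstack(F, C)): towers=[A; B; C; D; E] holding=F
step 4 (stack(F, D)): towers=[A; B; C; D/F; E] holding=-
step 5 (pickup(A)): towers=[B; C; D/F; E] holding=A
step 6 (stack(A, E)): towers=[B; C; D/F; E/A] holding=-
goal check: towers=[B; C; D/F; E/A] holding=- — reached (length 6, optimal by BFS)

unstack(B, A)
putdown(B)
unstack(F, C)
stack(F, D)
pickup(A)
stack(A, E)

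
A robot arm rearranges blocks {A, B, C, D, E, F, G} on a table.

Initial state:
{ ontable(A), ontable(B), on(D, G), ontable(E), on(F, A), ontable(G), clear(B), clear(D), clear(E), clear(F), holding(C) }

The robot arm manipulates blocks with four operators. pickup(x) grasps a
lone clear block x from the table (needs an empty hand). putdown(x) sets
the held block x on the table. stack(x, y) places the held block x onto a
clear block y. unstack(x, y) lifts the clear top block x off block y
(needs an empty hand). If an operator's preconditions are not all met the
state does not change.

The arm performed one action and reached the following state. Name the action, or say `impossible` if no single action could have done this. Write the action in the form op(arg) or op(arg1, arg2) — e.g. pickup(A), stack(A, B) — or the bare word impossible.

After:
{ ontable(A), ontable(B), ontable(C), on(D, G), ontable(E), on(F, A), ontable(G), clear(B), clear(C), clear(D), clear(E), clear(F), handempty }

putdown(C)

target: towers=[A/F; B; C; E; G/D] holding=-
        putdown(C) → towers=[A/F; B; C; E; G/D] holding=-  ← match
       stack(C, B) → towers=[A/F; B/C; E; G/D] holding=-
       stack(C, F) → towers=[A/F/C; B; E; G/D] holding=-
       stack(C, D) → towers=[A/F; B; E; G/D/C] holding=-
       stack(C, E) → towers=[A/F; B; E/C; G/D] holding=-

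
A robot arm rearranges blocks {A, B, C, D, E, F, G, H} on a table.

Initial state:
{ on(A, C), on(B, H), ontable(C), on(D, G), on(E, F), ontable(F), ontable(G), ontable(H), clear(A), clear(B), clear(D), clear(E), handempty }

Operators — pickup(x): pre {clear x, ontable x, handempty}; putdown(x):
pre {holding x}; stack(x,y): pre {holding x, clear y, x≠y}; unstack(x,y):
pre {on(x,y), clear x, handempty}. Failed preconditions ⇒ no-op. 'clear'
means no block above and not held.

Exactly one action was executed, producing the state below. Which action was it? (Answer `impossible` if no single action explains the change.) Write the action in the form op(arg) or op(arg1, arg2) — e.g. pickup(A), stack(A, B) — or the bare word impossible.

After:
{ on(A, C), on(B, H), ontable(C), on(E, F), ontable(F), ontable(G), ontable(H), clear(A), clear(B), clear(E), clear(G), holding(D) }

target: towers=[C/A; F/E; G; H/B] holding=D
     unstack(A, C) → towers=[C; F/E; G/D; H/B] holding=A
     unstack(E, F) → towers=[C/A; F; G/D; H/B] holding=E
     unstack(B, H) → towers=[C/A; F/E; G/D; H] holding=B
     unstack(D, G) → towers=[C/A; F/E; G; H/B] holding=D  ← match

unstack(D, G)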